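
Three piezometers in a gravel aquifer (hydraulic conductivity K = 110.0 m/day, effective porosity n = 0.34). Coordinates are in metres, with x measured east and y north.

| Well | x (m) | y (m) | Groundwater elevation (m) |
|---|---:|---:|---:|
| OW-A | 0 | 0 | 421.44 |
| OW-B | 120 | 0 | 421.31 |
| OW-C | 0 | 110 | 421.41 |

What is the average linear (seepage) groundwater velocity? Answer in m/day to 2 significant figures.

∂h/∂x = (421.31 − 421.44) / (120 − 0) = -0.001083
∂h/∂y = (421.41 − 421.44) / (110 − 0) = -0.0002727
|∇h| = √(-0.001083² + -0.0002727²) = 0.001117
Seepage velocity v = K·i/n = 110.0 × 0.001117 / 0.34 = 0.3614 m/day.

0.36 m/day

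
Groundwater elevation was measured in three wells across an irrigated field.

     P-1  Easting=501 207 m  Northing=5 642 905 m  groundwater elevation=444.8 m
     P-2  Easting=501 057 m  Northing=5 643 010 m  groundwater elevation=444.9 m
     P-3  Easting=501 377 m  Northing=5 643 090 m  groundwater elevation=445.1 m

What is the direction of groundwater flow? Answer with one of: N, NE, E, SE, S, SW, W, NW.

S

With h = a·x + b·y + c and P-1 as origin, the differences give:
  (-150)·a + 105·b = +0.1
  170·a + 185·b = +0.3
Eliminate b (×185 and ×105, subtract): -45600·a = -13.00 → a = ∂h/∂x = +0.0002851
Back-substitute: b = ∂h/∂y = +0.001360.
Flow = −∇h = (-0.0002851 east, -0.001360 north), which points south.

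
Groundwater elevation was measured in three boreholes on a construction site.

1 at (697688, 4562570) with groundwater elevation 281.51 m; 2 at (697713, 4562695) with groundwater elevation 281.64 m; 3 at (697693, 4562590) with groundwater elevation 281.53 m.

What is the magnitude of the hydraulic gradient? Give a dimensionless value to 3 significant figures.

0.00144

Differences from 1: to 2 (Δx, Δy, Δh) = (25, 125, +0.13); to 3 = (5, 20, +0.02).
Determinant of the coordinate differences = 25·20 − 5·125 = -125.
∂h/∂x = [(+0.13)·20 − (+0.02)·125] / -125 = -0.0008000
∂h/∂y = [25·(+0.02) − 5·(+0.13)] / -125 = +0.001200
|∇h| = √(-0.0008000² + 0.001200²) = 0.001442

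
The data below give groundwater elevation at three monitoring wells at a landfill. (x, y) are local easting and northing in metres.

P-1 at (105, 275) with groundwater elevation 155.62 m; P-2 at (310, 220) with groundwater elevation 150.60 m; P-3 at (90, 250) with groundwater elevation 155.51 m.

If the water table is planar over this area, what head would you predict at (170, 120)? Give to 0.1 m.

With h = a·x + b·y + c and P-1 as origin, the differences give:
  205·a + (-55)·b = -5.02
  (-15)·a + (-25)·b = -0.11
Eliminate b (×(-25) and ×(-55), subtract): -5950·a = 119.450 → a = ∂h/∂x = -0.02008
Back-substitute: b = ∂h/∂y = +0.01645.
h(170, 120) = 155.62 + (-0.02008)·(65) + (+0.01645)·(-155) = 155.62 -1.305 -2.549 = 151.766 m.

151.8 m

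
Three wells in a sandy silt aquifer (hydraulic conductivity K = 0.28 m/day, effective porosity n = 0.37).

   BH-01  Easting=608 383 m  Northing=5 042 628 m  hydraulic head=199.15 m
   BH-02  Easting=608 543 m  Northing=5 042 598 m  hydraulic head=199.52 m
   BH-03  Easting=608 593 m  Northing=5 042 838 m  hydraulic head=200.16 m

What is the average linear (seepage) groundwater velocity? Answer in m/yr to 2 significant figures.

0.95 m/yr

Taking BH-01 as reference: BH-02−BH-01 = (160, -30, +0.37); BH-03−BH-01 = (210, 210, +1.01).
Solve a·Δx + b·Δy = Δh: det = 160·210 − 210·(-30) = 39900.
∂h/∂x = [(+0.37)·210 − (+1.01)·(-30)] / 39900 = +0.002707
∂h/∂y = [160·(+1.01) − 210·(+0.37)] / 39900 = +0.002103
|∇h| = √(0.002707² + 0.002103²) = 0.003428
Seepage velocity v = K·i/n = 0.28 × 0.003428 / 0.37 = 0.002594 m/day = 0.9475 m/yr.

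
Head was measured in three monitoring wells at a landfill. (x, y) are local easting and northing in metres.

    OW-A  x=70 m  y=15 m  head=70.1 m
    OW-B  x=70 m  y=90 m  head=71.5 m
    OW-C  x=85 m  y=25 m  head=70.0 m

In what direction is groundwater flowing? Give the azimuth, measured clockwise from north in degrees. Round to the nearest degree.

Taking OW-A as reference: OW-B−OW-A = (0, 75, +1.4); OW-C−OW-A = (15, 10, -0.1).
Solve a·Δx + b·Δy = Δh: det = 0·10 − 15·75 = -1125.
∂h/∂x = [(+1.4)·10 − (-0.1)·75] / -1125 = -0.01911
∂h/∂y = [0·(-0.1) − 15·(+1.4)] / -1125 = +0.01867
Flow direction (−∇h) has components (+0.01911 E, -0.01867 N).
Azimuth = atan2(E, N) = atan2(+0.01911, -0.01867) = 134.3° ≈ 134°.

134°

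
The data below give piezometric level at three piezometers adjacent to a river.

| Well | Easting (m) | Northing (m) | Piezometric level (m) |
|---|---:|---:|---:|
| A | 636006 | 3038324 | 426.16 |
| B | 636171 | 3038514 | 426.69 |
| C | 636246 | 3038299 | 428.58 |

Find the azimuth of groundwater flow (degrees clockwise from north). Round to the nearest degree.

300°

With h = a·x + b·y + c and A as origin, the differences give:
  165·a + 190·b = +0.53
  240·a + (-25)·b = +2.42
Eliminate b (×(-25) and ×190, subtract): -49725·a = -473.050 → a = ∂h/∂x = +0.009513
Back-substitute: b = ∂h/∂y = -0.005472.
Flow direction (−∇h) has components (-0.009513 E, +0.005472 N).
Azimuth = atan2(E, N) = atan2(-0.009513, +0.005472) = 299.9° ≈ 300°.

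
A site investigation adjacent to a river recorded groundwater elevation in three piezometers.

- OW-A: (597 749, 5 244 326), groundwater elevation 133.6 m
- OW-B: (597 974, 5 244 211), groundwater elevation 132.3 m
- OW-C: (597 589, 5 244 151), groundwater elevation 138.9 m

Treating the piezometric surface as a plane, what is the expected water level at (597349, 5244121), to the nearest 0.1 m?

142.9 m

Taking OW-A as reference: OW-B−OW-A = (225, -115, -1.3); OW-C−OW-A = (-160, -175, +5.3).
Solve a·Δx + b·Δy = Δh: det = 225·(-175) − (-160)·(-115) = -57775.
∂h/∂x = [(-1.3)·(-175) − (+5.3)·(-115)] / -57775 = -0.01449
∂h/∂y = [225·(+5.3) − (-160)·(-1.3)] / -57775 = -0.01704
h(597349, 5244121) = 133.6 + (-0.01449)·(-400) + (-0.01704)·(-205) = 133.6 +5.795 +3.493 = 142.888 m.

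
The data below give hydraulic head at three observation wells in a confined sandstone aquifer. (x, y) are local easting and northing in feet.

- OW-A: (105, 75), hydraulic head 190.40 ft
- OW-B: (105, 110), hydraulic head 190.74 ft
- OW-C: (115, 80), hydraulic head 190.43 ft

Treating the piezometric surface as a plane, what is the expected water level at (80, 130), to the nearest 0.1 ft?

191.0 ft

Differences from OW-A: to OW-B (Δx, Δy, Δh) = (0, 35, +0.34); to OW-C = (10, 5, +0.03).
Solve a·Δx + b·Δy = Δh: det = 0·5 − 10·35 = -350.
∂h/∂x = [(+0.34)·5 − (+0.03)·35] / -350 = -0.001857
∂h/∂y = [0·(+0.03) − 10·(+0.34)] / -350 = +0.009714
h(80, 130) = 190.40 + (-0.001857)·(-25) + (+0.009714)·(55) = 190.40 +0.046 +0.534 = 190.981 ft.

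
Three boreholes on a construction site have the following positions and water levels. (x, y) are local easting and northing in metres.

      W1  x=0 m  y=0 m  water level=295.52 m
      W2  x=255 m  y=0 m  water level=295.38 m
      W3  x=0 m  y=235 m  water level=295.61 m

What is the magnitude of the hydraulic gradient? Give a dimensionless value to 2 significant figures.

0.00067

∂h/∂x = (295.38 − 295.52) / (255 − 0) = -0.0005490
∂h/∂y = (295.61 − 295.52) / (235 − 0) = +0.0003830
|∇h| = √(-0.0005490² + 0.0003830²) = 0.0006694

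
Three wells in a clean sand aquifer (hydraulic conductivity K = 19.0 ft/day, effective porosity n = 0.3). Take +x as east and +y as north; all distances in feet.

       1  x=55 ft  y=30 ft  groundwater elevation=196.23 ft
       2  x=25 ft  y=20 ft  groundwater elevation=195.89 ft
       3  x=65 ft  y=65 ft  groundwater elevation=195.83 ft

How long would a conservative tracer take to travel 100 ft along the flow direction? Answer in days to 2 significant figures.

68 days

With h = a·x + b·y + c and 1 as origin, the differences give:
  (-30)·a + (-10)·b = -0.34
  10·a + 35·b = -0.40
Eliminate b (×35 and ×(-10), subtract): -950·a = -15.900 → a = ∂h/∂x = +0.01674
Back-substitute: b = ∂h/∂y = -0.01621.
|∇h| = √(0.01674² + -0.01621²) = 0.0233
Seepage velocity v = K·i/n = 19.0 × 0.0233 / 0.3 = 1.476 ft/day.
t = 100 / 1.476 = 67.75 days.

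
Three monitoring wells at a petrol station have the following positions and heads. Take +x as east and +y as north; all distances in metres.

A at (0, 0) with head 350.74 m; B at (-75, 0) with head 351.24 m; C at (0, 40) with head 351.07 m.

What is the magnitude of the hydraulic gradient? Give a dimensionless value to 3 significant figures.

∂h/∂x = (351.24 − 350.74) / (-75 − 0) = -0.006667
∂h/∂y = (351.07 − 350.74) / (40 − 0) = +0.008250
|∇h| = √(-0.006667² + 0.008250²) = 0.01061

0.0106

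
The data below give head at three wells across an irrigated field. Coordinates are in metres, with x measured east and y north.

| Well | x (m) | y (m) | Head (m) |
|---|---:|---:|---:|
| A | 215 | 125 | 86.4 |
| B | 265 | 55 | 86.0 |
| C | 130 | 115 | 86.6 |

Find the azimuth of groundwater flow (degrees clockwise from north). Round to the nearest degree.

143°

With h = a·x + b·y + c and A as origin, the differences give:
  50·a + (-70)·b = -0.4
  (-85)·a + (-10)·b = +0.2
Eliminate b (×(-10) and ×(-70), subtract): -6450·a = 18.00 → a = ∂h/∂x = -0.002791
Back-substitute: b = ∂h/∂y = +0.003721.
Flow direction (−∇h) has components (+0.002791 E, -0.003721 N).
Azimuth = atan2(E, N) = atan2(+0.002791, -0.003721) = 143.1° ≈ 143°.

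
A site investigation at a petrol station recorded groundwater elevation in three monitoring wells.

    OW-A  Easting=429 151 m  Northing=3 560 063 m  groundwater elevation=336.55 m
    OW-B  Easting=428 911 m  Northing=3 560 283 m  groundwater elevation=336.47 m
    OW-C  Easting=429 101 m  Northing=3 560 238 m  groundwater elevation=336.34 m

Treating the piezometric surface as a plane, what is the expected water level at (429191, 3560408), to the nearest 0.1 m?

Differences from OW-A: to OW-B (Δx, Δy, Δh) = (-240, 220, -0.08); to OW-C = (-50, 175, -0.21).
Determinant of the coordinate differences = (-240)·175 − (-50)·220 = -31000.
∂h/∂x = [(-0.08)·175 − (-0.21)·220] / -31000 = -0.001039
∂h/∂y = [(-240)·(-0.21) − (-50)·(-0.08)] / -31000 = -0.001497
h(429191, 3560408) = 336.55 + (-0.001039)·(40) + (-0.001497)·(345) = 336.55 -0.042 -0.516 = 335.992 m.

336.0 m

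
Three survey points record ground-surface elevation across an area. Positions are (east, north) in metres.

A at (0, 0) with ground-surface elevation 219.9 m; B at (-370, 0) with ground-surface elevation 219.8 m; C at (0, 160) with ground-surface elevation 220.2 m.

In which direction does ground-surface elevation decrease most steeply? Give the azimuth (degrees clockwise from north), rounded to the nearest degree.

188°

∂z/∂x = (219.8 − 219.9) / (-370 − 0) = +0.0002703
∂z/∂y = (220.2 − 219.9) / (160 − 0) = +0.001875
Steepest decrease is along −∇f: components (-0.0002703 E, -0.001875 N).
Azimuth = atan2(-0.0002703, -0.001875) = 188.2° ≈ 188°.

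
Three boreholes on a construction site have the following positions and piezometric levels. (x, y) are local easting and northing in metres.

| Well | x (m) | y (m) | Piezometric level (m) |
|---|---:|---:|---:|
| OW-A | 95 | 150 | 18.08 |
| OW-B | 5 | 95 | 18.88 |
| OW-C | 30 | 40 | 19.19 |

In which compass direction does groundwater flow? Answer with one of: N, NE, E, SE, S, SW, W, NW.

NE

Three-point gradient (reference OW-A): Δ to OW-B = (-90, -55, +0.80), Δ to OW-C = (-65, -110, +1.11).
∂h/∂x = -0.004261, ∂h/∂y = -0.007573 (det = 6325).
Flow = −∇h = (+0.004261 east, +0.007573 north), which points northeast.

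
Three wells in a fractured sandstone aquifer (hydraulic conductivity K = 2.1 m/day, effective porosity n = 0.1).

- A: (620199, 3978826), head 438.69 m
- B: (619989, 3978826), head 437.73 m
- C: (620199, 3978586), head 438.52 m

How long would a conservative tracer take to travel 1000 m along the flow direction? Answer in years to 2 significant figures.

28 years

∂h/∂x = (437.73 − 438.69) / (619989 − 620199) = +0.004571
∂h/∂y = (438.52 − 438.69) / (3978586 − 3978826) = +0.0007083
|∇h| = √(0.004571² + 0.0007083²) = 0.004626
Seepage velocity v = K·i/n = 2.1 × 0.004626 / 0.1 = 0.09715 m/day.
t = 1000 / 0.09715 = 1.029e+04 days = 28.2 years.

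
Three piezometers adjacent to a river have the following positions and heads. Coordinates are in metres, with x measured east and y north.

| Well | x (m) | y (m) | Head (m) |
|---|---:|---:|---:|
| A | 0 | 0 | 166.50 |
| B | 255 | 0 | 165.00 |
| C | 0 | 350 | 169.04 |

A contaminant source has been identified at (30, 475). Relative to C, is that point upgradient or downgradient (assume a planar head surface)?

upgradient

∂h/∂x = (165.00 − 166.50) / (255 − 0) = -0.005882
∂h/∂y = (169.04 − 166.50) / (350 − 0) = +0.007257
Head at (30, 475) = 166.50 + (-0.005882)·(30) + (+0.007257)·(475) = 169.77 m.
That is higher than the 169.04 m at C, so the point is upgradient.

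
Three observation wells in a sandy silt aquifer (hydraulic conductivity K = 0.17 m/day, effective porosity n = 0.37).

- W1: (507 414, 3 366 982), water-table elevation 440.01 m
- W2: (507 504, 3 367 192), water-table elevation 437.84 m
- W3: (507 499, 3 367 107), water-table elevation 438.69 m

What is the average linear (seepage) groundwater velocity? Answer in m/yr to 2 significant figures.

1.7 m/yr

Taking W1 as reference: W2−W1 = (90, 210, -2.17); W3−W1 = (85, 125, -1.32).
Determinant of the coordinate differences = 90·125 − 85·210 = -6600.
∂h/∂x = [(-2.17)·125 − (-1.32)·210] / -6600 = -0.0009015
∂h/∂y = [90·(-1.32) − 85·(-2.17)] / -6600 = -0.009947
|∇h| = √(-0.0009015² + -0.009947²) = 0.009988
Seepage velocity v = K·i/n = 0.17 × 0.009988 / 0.37 = 0.004589 m/day = 1.676 m/yr.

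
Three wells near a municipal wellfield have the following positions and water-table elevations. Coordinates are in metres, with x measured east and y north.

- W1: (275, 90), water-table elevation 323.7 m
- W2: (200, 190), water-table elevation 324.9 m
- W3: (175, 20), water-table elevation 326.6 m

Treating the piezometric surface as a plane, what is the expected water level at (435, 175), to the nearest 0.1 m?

Differences from W1: to W2 (Δx, Δy, Δh) = (-75, 100, +1.2); to W3 = (-100, -70, +2.9).
Solve a·Δx + b·Δy = Δh: det = (-75)·(-70) − (-100)·100 = 15250.
∂h/∂x = [(+1.2)·(-70) − (+2.9)·100] / 15250 = -0.02452
∂h/∂y = [(-75)·(+2.9) − (-100)·(+1.2)] / 15250 = -0.006393
h(435, 175) = 323.7 + (-0.02452)·(160) + (-0.006393)·(85) = 323.7 -3.924 -0.543 = 319.233 m.

319.2 m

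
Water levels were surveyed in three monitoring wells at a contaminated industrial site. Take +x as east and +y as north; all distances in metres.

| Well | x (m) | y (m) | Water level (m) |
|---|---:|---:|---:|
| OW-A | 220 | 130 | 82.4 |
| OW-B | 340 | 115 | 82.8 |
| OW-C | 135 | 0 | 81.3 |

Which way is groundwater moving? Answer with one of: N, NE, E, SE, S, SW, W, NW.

Three-point gradient (reference OW-A): Δ to OW-B = (120, -15, +0.4), Δ to OW-C = (-85, -130, -1.1).
∂h/∂x = +0.004059, ∂h/∂y = +0.005807 (det = -16875).
Flow = −∇h = (-0.004059 east, -0.005807 north), which points southwest.

SW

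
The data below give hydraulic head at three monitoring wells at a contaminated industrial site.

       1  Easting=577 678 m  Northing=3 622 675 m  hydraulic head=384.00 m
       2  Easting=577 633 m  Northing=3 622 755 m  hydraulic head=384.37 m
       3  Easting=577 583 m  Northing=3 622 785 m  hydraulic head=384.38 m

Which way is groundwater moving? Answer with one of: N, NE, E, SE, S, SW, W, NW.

SW

Three-point gradient (reference 1): Δ to 2 = (-45, 80, +0.37), Δ to 3 = (-95, 110, +0.38).
∂h/∂x = +0.003887, ∂h/∂y = +0.006811 (det = 2650).
Flow = −∇h = (-0.003887 east, -0.006811 north), which points southwest.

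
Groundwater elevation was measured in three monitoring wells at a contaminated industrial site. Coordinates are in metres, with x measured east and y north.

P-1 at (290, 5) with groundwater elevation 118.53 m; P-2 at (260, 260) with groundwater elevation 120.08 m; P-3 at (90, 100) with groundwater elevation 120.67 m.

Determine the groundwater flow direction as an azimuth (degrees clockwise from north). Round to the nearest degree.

122°

Taking P-1 as reference: P-2−P-1 = (-30, 255, +1.55); P-3−P-1 = (-200, 95, +2.14).
Determinant of the coordinate differences = (-30)·95 − (-200)·255 = 48150.
∂h/∂x = [(+1.55)·95 − (+2.14)·255] / 48150 = -0.008275
∂h/∂y = [(-30)·(+2.14) − (-200)·(+1.55)] / 48150 = +0.005105
Flow direction (−∇h) has components (+0.008275 E, -0.005105 N).
Azimuth = atan2(E, N) = atan2(+0.008275, -0.005105) = 121.7° ≈ 122°.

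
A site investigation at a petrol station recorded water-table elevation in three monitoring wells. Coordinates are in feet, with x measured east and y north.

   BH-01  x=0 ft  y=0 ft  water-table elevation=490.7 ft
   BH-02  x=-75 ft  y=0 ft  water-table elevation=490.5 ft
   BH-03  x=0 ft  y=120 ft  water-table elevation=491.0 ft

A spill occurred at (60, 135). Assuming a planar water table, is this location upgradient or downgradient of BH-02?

∂h/∂x = (490.5 − 490.7) / (-75 − 0) = +0.002667
∂h/∂y = (491.0 − 490.7) / (120 − 0) = +0.002500
Head at (60, 135) = 490.7 + (+0.002667)·(60) + (+0.002500)·(135) = 491.20 ft.
That is higher than the 490.5 ft at BH-02, so the point is upgradient.

upgradient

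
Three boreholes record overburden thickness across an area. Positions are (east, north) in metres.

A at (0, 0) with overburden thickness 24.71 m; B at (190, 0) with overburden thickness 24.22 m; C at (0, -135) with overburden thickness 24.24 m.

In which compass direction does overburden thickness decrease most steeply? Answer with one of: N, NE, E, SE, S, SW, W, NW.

∂d/∂x = (24.22 − 24.71) / (190 − 0) = -0.002579
∂d/∂y = (24.24 − 24.71) / (-135 − 0) = +0.003481
Steepest decrease is along −∇f = (+0.002579 E, -0.003481 N) → southeast.

SE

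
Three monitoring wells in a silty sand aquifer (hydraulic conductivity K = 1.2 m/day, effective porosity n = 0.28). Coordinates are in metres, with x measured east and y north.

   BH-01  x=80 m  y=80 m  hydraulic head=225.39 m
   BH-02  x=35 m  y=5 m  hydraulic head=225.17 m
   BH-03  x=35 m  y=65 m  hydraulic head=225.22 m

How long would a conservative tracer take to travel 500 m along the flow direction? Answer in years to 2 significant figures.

89 years

With h = a·x + b·y + c and BH-01 as origin, the differences give:
  (-45)·a + (-75)·b = -0.22
  (-45)·a + (-15)·b = -0.17
Eliminate b (×(-15) and ×(-75), subtract): -2700·a = -9.450 → a = ∂h/∂x = +0.003500
Back-substitute: b = ∂h/∂y = +0.0008333.
|∇h| = √(0.003500² + 0.0008333²) = 0.003598
Seepage velocity v = K·i/n = 1.2 × 0.003598 / 0.28 = 0.01542 m/day.
t = 500 / 0.01542 = 3.243e+04 days = 88.8 years.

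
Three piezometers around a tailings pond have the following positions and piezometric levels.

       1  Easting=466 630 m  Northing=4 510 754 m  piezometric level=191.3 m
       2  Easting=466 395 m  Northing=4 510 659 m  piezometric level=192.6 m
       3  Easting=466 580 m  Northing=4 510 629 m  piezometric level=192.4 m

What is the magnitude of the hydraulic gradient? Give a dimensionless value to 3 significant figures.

Three-point gradient (reference 1): Δ to 2 = (-235, -95, +1.3), Δ to 3 = (-50, -125, +1.1).
∂h/∂x = -0.002355, ∂h/∂y = -0.007858 (det = 24625).
|∇h| = √(-0.002355² + -0.007858²) = 0.008203

0.00820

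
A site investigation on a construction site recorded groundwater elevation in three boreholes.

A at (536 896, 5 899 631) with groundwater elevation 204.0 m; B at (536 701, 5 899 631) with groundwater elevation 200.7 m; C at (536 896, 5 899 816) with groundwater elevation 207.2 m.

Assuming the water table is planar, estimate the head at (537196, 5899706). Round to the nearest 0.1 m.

∂h/∂x = (200.7 − 204.0) / (536701 − 536896) = +0.01692
∂h/∂y = (207.2 − 204.0) / (5899816 − 5899631) = +0.01730
h(537196, 5899706) = 204.0 + (+0.01692)·(300) + (+0.01730)·(75) = 204.0 +5.077 +1.297 = 210.374 m.

210.4 m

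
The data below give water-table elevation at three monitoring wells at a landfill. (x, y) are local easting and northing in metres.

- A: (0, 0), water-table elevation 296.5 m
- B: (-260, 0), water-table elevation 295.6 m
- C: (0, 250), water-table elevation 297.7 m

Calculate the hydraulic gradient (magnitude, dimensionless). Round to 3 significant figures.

∂h/∂x = (295.6 − 296.5) / (-260 − 0) = +0.003462
∂h/∂y = (297.7 − 296.5) / (250 − 0) = +0.004800
|∇h| = √(0.003462² + 0.004800²) = 0.005918

0.00592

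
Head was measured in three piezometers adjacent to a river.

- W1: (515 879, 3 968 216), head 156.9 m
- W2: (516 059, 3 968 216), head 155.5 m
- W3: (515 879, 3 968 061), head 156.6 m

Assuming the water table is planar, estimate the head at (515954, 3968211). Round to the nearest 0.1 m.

∂h/∂x = (155.5 − 156.9) / (516059 − 515879) = -0.007778
∂h/∂y = (156.6 − 156.9) / (3968061 − 3968216) = +0.001935
h(515954, 3968211) = 156.9 + (-0.007778)·(75) + (+0.001935)·(-5) = 156.9 -0.583 -0.010 = 156.307 m.

156.3 m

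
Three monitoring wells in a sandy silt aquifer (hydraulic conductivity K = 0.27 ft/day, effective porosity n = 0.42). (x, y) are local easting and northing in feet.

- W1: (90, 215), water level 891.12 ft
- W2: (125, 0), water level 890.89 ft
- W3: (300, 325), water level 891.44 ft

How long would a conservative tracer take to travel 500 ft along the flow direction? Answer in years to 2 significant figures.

1400 years

Differences from W1: to W2 (Δx, Δy, Δh) = (35, -215, -0.23); to W3 = (210, 110, +0.32).
Solve a·Δx + b·Δy = Δh: det = 35·110 − 210·(-215) = 49000.
∂h/∂x = [(-0.23)·110 − (+0.32)·(-215)] / 49000 = +0.0008878
∂h/∂y = [35·(+0.32) − 210·(-0.23)] / 49000 = +0.001214
|∇h| = √(0.0008878² + 0.001214²) = 0.001504
Seepage velocity v = K·i/n = 0.27 × 0.001504 / 0.42 = 0.0009669 ft/day.
t = 500 / 0.0009669 = 5.171e+05 days = 1.42e+03 years.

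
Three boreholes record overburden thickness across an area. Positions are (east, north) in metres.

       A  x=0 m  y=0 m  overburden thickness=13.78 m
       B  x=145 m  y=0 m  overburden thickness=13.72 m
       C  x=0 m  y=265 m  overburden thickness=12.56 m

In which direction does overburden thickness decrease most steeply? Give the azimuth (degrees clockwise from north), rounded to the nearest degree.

∂d/∂x = (13.72 − 13.78) / (145 − 0) = -0.0004138
∂d/∂y = (12.56 − 13.78) / (265 − 0) = -0.004604
Steepest decrease is along −∇f: components (+0.0004138 E, +0.004604 N).
Azimuth = atan2(+0.0004138, +0.004604) = 5.1° ≈ 005°.

005°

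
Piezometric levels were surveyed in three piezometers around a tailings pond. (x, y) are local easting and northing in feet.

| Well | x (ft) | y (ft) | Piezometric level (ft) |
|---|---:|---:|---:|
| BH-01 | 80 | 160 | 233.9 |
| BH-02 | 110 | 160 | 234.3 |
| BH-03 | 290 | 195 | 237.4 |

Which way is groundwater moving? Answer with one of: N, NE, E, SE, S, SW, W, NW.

With h = a·x + b·y + c and BH-01 as origin, the differences give:
  30·a + 0·b = +0.4
  210·a + 35·b = +3.5
Eliminate b (×35 and ×0, subtract): 1050·a = 14.00 → a = ∂h/∂x = +0.01333
Back-substitute: b = ∂h/∂y = +0.02000.
Flow = −∇h = (-0.01333 east, -0.02000 north), which points southwest.

SW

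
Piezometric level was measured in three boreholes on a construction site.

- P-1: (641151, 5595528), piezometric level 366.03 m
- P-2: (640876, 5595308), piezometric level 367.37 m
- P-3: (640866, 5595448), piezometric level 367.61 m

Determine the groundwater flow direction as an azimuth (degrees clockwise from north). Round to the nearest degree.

With h = a·x + b·y + c and P-1 as origin, the differences give:
  (-275)·a + (-220)·b = +1.34
  (-285)·a + (-80)·b = +1.58
Eliminate b (×(-80) and ×(-220), subtract): -40700·a = 240.400 → a = ∂h/∂x = -0.005907
Back-substitute: b = ∂h/∂y = +0.001292.
Flow direction (−∇h) has components (+0.005907 E, -0.001292 N).
Azimuth = atan2(E, N) = atan2(+0.005907, -0.001292) = 102.3° ≈ 102°.

102°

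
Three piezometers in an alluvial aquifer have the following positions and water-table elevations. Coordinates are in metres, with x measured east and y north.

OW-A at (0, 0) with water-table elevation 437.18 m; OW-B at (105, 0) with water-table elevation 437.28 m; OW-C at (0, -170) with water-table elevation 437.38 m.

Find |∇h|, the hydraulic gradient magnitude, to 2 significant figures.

0.0015

∂h/∂x = (437.28 − 437.18) / (105 − 0) = +0.0009524
∂h/∂y = (437.38 − 437.18) / (-170 − 0) = -0.001176
|∇h| = √(0.0009524² + -0.001176²) = 0.001513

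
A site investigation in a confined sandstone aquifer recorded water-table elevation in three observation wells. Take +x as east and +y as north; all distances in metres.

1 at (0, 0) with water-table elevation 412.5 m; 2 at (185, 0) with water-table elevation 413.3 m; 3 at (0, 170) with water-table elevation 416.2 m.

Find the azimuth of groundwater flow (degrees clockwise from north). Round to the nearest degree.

191°

∂h/∂x = (413.3 − 412.5) / (185 − 0) = +0.004324
∂h/∂y = (416.2 − 412.5) / (170 − 0) = +0.02176
Flow direction (−∇h) has components (-0.004324 E, -0.02176 N).
Azimuth = atan2(E, N) = atan2(-0.004324, -0.02176) = 191.2° ≈ 191°.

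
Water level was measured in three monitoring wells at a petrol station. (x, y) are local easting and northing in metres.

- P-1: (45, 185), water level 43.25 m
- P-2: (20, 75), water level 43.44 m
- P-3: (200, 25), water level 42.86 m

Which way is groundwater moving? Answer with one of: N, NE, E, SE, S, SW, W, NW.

E

Three-point gradient (reference P-1): Δ to P-2 = (-25, -110, +0.19), Δ to P-3 = (155, -160, -0.39).
∂h/∂x = -0.003482, ∂h/∂y = -0.0009359 (det = 21050).
Flow = −∇h = (+0.003482 east, +0.0009359 north), which points east.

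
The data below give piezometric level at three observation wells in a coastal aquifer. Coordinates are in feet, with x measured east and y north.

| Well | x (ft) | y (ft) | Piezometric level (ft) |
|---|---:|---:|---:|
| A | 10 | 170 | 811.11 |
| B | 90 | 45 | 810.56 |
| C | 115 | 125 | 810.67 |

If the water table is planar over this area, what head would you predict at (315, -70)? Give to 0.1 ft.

809.6 ft

Taking A as reference: B−A = (80, -125, -0.55); C−A = (105, -45, -0.44).
Determinant of the coordinate differences = 80·(-45) − 105·(-125) = 9525.
∂h/∂x = [(-0.55)·(-45) − (-0.44)·(-125)] / 9525 = -0.003176
∂h/∂y = [80·(-0.44) − 105·(-0.55)] / 9525 = +0.002367
h(315, -70) = 811.11 + (-0.003176)·(305) + (+0.002367)·(-240) = 811.11 -0.969 -0.568 = 809.573 ft.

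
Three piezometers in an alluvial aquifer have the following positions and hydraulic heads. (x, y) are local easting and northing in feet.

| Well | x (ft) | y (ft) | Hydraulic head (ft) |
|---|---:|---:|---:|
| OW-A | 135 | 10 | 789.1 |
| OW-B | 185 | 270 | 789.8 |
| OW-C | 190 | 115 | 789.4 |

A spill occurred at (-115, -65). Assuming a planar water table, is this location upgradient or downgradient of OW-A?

downgradient

Three-point gradient (reference OW-A): Δ to OW-B = (50, 260, +0.7), Δ to OW-C = (55, 105, +0.3).
∂h/∂x = +0.0004972, ∂h/∂y = +0.002597 (det = -9050).
Head at (-115, -65) = 789.1 + (+0.0004972)·(-250) + (+0.002597)·(-75) = 788.78 ft.
That is lower than the 789.1 ft at OW-A, so the point is downgradient.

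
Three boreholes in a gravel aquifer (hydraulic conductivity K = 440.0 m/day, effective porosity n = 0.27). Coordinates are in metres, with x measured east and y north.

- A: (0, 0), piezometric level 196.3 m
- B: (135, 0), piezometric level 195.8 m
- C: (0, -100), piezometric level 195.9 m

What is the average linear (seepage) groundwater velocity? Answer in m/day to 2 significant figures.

∂h/∂x = (195.8 − 196.3) / (135 − 0) = -0.003704
∂h/∂y = (195.9 − 196.3) / (-100 − 0) = +0.004000
|∇h| = √(-0.003704² + 0.004000²) = 0.005452
Seepage velocity v = K·i/n = 440.0 × 0.005452 / 0.27 = 8.885 m/day.

8.9 m/day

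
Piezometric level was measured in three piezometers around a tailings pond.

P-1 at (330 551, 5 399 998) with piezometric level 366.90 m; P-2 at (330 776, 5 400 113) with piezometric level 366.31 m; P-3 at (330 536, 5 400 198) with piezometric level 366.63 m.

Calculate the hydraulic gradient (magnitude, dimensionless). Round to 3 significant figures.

0.00238

Differences from P-1: to P-2 (Δx, Δy, Δh) = (225, 115, -0.59); to P-3 = (-15, 200, -0.27).
Determinant of the coordinate differences = 225·200 − (-15)·115 = 46725.
∂h/∂x = [(-0.59)·200 − (-0.27)·115] / 46725 = -0.001861
∂h/∂y = [225·(-0.27) − (-15)·(-0.59)] / 46725 = -0.001490
|∇h| = √(-0.001861² + -0.001490²) = 0.002384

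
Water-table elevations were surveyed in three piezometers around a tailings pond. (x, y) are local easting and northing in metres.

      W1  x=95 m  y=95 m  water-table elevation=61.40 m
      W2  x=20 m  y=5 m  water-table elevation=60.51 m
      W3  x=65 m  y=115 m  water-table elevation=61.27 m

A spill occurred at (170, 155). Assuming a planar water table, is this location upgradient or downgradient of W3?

upgradient

Taking W1 as reference: W2−W1 = (-75, -90, -0.89); W3−W1 = (-30, 20, -0.13).
Determinant of the coordinate differences = (-75)·20 − (-30)·(-90) = -4200.
∂h/∂x = [(-0.89)·20 − (-0.13)·(-90)] / -4200 = +0.007024
∂h/∂y = [(-75)·(-0.13) − (-30)·(-0.89)] / -4200 = +0.004036
Head at (170, 155) = 61.40 + (+0.007024)·(75) + (+0.004036)·(60) = 62.17 m.
That is higher than the 61.27 m at W3, so the point is upgradient.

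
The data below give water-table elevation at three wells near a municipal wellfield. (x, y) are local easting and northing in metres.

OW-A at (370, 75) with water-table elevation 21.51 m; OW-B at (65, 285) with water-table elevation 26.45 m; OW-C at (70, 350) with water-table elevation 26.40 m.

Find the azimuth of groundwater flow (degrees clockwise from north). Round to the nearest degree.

Three-point gradient (reference OW-A): Δ to OW-B = (-305, 210, +4.94), Δ to OW-C = (-300, 275, +4.89).
∂h/∂x = -0.01589, ∂h/∂y = +0.0004527 (det = -20875).
Flow direction (−∇h) has components (+0.01589 E, -0.0004527 N).
Azimuth = atan2(E, N) = atan2(+0.01589, -0.0004527) = 91.6° ≈ 092°.

092°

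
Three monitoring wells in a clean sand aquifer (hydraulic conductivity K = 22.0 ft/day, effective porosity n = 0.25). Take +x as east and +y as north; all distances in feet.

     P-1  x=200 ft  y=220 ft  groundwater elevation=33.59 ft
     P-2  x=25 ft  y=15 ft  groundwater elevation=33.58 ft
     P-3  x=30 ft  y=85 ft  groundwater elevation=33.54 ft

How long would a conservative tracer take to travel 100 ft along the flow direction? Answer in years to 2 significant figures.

3.1 years

Taking P-1 as reference: P-2−P-1 = (-175, -205, -0.01); P-3−P-1 = (-170, -135, -0.05).
Solve a·Δx + b·Δy = Δh: det = (-175)·(-135) − (-170)·(-205) = -11225.
∂h/∂x = [(-0.01)·(-135) − (-0.05)·(-205)] / -11225 = +0.0007929
∂h/∂y = [(-175)·(-0.05) − (-170)·(-0.01)] / -11225 = -0.0006281
|∇h| = √(0.0007929² + -0.0006281²) = 0.001012
Seepage velocity v = K·i/n = 22.0 × 0.001012 / 0.25 = 0.08906 ft/day.
t = 100 / 0.08906 = 1123 days = 3.07 years.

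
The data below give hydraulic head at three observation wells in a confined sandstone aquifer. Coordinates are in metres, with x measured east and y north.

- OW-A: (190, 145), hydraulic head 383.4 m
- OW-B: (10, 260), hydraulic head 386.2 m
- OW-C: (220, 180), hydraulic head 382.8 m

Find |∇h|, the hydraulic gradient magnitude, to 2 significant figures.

Taking OW-A as reference: OW-B−OW-A = (-180, 115, +2.8); OW-C−OW-A = (30, 35, -0.6).
Solve a·Δx + b·Δy = Δh: det = (-180)·35 − 30·115 = -9750.
∂h/∂x = [(+2.8)·35 − (-0.6)·115] / -9750 = -0.01713
∂h/∂y = [(-180)·(-0.6) − 30·(+2.8)] / -9750 = -0.002462
|∇h| = √(-0.01713² + -0.002462²) = 0.01731

0.017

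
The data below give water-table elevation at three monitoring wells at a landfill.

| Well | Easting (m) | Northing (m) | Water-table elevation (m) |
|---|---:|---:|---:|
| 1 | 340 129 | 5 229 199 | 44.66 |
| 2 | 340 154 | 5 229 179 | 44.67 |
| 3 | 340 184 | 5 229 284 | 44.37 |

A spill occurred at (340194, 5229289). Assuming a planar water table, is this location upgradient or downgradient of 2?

Differences from 1: to 2 (Δx, Δy, Δh) = (25, -20, +0.01); to 3 = (55, 85, -0.29).
Solve a·Δx + b·Δy = Δh: det = 25·85 − 55·(-20) = 3225.
∂h/∂x = [(+0.01)·85 − (-0.29)·(-20)] / 3225 = -0.001535
∂h/∂y = [25·(-0.29) − 55·(+0.01)] / 3225 = -0.002419
Head at (340194, 5229289) = 44.66 + (-0.001535)·(65) + (-0.002419)·(90) = 44.34 m.
That is lower than the 44.67 m at 2, so the point is downgradient.

downgradient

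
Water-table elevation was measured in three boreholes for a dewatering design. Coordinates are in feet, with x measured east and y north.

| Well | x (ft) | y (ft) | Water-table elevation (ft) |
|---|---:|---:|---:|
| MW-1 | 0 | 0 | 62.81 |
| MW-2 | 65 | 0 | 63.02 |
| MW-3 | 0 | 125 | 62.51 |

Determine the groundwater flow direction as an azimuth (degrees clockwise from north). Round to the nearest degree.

307°

∂h/∂x = (63.02 − 62.81) / (65 − 0) = +0.003231
∂h/∂y = (62.51 − 62.81) / (125 − 0) = -0.002400
Flow direction (−∇h) has components (-0.003231 E, +0.002400 N).
Azimuth = atan2(E, N) = atan2(-0.003231, +0.002400) = 306.6° ≈ 307°.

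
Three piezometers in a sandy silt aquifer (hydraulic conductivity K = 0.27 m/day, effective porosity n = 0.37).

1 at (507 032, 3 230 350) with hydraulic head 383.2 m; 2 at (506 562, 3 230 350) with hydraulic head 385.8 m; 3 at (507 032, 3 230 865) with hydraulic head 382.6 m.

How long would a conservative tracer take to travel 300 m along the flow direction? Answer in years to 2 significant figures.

200 years

∂h/∂x = (385.8 − 383.2) / (506562 − 507032) = -0.005532
∂h/∂y = (382.6 − 383.2) / (3230865 − 3230350) = -0.001165
|∇h| = √(-0.005532² + -0.001165²) = 0.005653
Seepage velocity v = K·i/n = 0.27 × 0.005653 / 0.37 = 0.004125 m/day.
t = 300 / 0.004125 = 7.273e+04 days = 199 years.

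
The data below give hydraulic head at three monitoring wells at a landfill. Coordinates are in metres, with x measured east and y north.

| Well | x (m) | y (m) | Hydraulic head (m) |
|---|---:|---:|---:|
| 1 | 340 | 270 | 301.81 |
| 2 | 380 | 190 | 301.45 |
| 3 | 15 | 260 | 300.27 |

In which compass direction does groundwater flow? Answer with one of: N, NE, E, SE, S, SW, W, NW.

SW

Differences from 1: to 2 (Δx, Δy, Δh) = (40, -80, -0.36); to 3 = (-325, -10, -1.54).
Solve a·Δx + b·Δy = Δh: det = 40·(-10) − (-325)·(-80) = -26400.
∂h/∂x = [(-0.36)·(-10) − (-1.54)·(-80)] / -26400 = +0.004530
∂h/∂y = [40·(-1.54) − (-325)·(-0.36)] / -26400 = +0.006765
Flow = −∇h = (-0.004530 east, -0.006765 north), which points southwest.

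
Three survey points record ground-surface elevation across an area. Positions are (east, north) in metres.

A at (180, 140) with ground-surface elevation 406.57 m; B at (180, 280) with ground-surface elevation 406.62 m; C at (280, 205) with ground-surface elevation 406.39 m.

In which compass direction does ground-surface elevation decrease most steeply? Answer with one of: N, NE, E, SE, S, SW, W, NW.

E

Differences from A: to B (Δx, Δy, Δh) = (0, 140, +0.05); to C = (100, 65, -0.18).
Solve a·Δx + b·Δy = Δz: det = 0·65 − 100·140 = -14000.
∂z/∂x = [(+0.05)·65 − (-0.18)·140] / -14000 = -0.002032
∂z/∂y = [0·(-0.18) − 100·(+0.05)] / -14000 = +0.0003571
Steepest decrease is along −∇f = (+0.002032 E, -0.0003571 N) → east.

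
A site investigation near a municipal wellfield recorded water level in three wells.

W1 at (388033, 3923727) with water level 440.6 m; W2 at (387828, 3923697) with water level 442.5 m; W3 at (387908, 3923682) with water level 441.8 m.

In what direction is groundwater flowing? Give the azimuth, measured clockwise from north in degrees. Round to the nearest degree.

Differences from W1: to W2 (Δx, Δy, Δh) = (-205, -30, +1.9); to W3 = (-125, -45, +1.2).
Solve a·Δx + b·Δy = Δh: det = (-205)·(-45) − (-125)·(-30) = 5475.
∂h/∂x = [(+1.9)·(-45) − (+1.2)·(-30)] / 5475 = -0.009041
∂h/∂y = [(-205)·(+1.2) − (-125)·(+1.9)] / 5475 = -0.001553
Flow direction (−∇h) has components (+0.009041 E, +0.001553 N).
Azimuth = atan2(E, N) = atan2(+0.009041, +0.001553) = 80.3° ≈ 080°.

080°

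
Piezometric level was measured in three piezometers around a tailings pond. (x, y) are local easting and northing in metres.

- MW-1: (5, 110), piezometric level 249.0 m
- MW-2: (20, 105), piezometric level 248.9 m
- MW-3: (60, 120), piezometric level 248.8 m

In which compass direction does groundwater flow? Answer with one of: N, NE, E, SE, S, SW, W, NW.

SE

Three-point gradient (reference MW-1): Δ to MW-2 = (15, -5, -0.1), Δ to MW-3 = (55, 10, -0.2).
∂h/∂x = -0.004706, ∂h/∂y = +0.005882 (det = 425).
Flow = −∇h = (+0.004706 east, -0.005882 north), which points southeast.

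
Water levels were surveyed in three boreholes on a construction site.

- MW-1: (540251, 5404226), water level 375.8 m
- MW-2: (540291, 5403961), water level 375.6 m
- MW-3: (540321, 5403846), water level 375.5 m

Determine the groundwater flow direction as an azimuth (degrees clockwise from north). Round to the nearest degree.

With h = a·x + b·y + c and MW-1 as origin, the differences give:
  40·a + (-265)·b = -0.2
  70·a + (-380)·b = -0.3
Eliminate b (×(-380) and ×(-265), subtract): 3350·a = -3.50 → a = ∂h/∂x = -0.001045
Back-substitute: b = ∂h/∂y = +0.0005970.
Flow direction (−∇h) has components (+0.001045 E, -0.0005970 N).
Azimuth = atan2(E, N) = atan2(+0.001045, -0.0005970) = 119.7° ≈ 120°.

120°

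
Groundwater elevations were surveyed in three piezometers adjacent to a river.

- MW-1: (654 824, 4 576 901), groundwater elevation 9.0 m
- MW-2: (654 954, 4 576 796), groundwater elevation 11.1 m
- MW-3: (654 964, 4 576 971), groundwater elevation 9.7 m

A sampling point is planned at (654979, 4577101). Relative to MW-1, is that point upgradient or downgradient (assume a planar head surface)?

downgradient

Taking MW-1 as reference: MW-2−MW-1 = (130, -105, +2.1); MW-3−MW-1 = (140, 70, +0.7).
Determinant of the coordinate differences = 130·70 − 140·(-105) = 23800.
∂h/∂x = [(+2.1)·70 − (+0.7)·(-105)] / 23800 = +0.009265
∂h/∂y = [130·(+0.7) − 140·(+2.1)] / 23800 = -0.008529
Head at (654979, 4577101) = 9.0 + (+0.009265)·(155) + (-0.008529)·(200) = 8.73 m.
That is lower than the 9.0 m at MW-1, so the point is downgradient.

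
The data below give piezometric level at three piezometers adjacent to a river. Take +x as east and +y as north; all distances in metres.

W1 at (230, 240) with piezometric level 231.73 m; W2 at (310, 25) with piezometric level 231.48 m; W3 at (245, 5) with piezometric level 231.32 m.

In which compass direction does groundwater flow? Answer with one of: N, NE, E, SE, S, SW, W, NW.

Taking W1 as reference: W2−W1 = (80, -215, -0.25); W3−W1 = (15, -235, -0.41).
Solve a·Δx + b·Δy = Δh: det = 80·(-235) − 15·(-215) = -15575.
∂h/∂x = [(-0.25)·(-235) − (-0.41)·(-215)] / -15575 = +0.001888
∂h/∂y = [80·(-0.41) − 15·(-0.25)] / -15575 = +0.001865
Flow = −∇h = (-0.001888 east, -0.001865 north), which points southwest.

SW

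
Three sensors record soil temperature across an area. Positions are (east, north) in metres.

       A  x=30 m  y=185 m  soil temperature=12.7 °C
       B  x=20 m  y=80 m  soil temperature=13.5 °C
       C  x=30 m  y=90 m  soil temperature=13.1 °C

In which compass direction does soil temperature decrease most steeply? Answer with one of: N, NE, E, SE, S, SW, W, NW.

E

Taking A as reference: B−A = (-10, -105, +0.8); C−A = (0, -95, +0.4).
Determinant of the coordinate differences = (-10)·(-95) − 0·(-105) = 950.
∂T/∂x = [(+0.8)·(-95) − (+0.4)·(-105)] / 950 = -0.03579
∂T/∂y = [(-10)·(+0.4) − 0·(+0.8)] / 950 = -0.004211
Steepest decrease is along −∇f = (+0.03579 E, +0.004211 N) → east.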